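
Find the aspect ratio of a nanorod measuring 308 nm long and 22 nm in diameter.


Aspect ratio AR = length / diameter
AR = 308 / 22
AR = 14.0

14.0


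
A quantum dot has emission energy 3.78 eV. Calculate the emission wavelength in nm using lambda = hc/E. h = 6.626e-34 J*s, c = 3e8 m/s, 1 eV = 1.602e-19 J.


Convert energy: E = 3.78 eV = 3.78 * 1.602e-19 = 6.05556e-19 J
lambda = h*c / E = 6.626e-34 * 3e8 / 6.05556e-19
lambda = 3.2826e-07 m = 328.3 nm

328.3


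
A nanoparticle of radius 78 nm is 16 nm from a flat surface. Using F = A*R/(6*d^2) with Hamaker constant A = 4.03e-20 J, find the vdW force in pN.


Convert to SI: R = 78 nm = 7.8e-08 m, d = 16 nm = 1.6e-08 m
F = A * R / (6 * d^2)
F = 4.03e-20 * 7.8e-08 / (6 * (1.6e-08)^2)
F = 2.04648e-12 N = 2.046 pN

2.046


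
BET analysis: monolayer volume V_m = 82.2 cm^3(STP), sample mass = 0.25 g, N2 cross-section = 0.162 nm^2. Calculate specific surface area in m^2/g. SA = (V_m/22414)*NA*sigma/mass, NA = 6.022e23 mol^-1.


Number of moles in monolayer = V_m / 22414 = 82.2 / 22414 = 0.00366735
Number of molecules = moles * NA = 0.00366735 * 6.022e23
SA = molecules * sigma / mass
SA = (82.2 / 22414) * 6.022e23 * 0.162e-18 / 0.25
SA = 1431.1 m^2/g

1431.1


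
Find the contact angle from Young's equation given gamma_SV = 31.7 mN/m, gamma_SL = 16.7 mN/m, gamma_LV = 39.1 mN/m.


cos(theta) = (gamma_SV - gamma_SL) / gamma_LV
cos(theta) = (31.7 - 16.7) / 39.1
cos(theta) = 0.383632
theta = arccos(0.383632) = 67.44 degrees

67.44


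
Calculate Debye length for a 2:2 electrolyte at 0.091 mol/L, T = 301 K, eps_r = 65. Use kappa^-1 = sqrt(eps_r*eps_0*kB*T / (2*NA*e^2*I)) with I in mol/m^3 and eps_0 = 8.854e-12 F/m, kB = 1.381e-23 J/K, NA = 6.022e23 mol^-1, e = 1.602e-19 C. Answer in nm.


Ionic strength I = 0.091 * 2^2 * 1000 = 364 mol/m^3
kappa^-1 = sqrt(65 * 8.854e-12 * 1.381e-23 * 301 / (2 * 6.022e23 * (1.602e-19)^2 * 364))
kappa^-1 = 0.461 nm

0.461


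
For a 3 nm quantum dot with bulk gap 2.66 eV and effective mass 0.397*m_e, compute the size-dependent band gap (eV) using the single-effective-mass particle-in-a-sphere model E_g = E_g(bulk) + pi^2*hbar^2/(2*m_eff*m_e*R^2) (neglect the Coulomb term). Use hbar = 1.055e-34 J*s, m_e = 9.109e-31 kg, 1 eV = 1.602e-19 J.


Radius R = 3/2 nm = 1.5e-09 m
Confinement energy dE = pi^2 * hbar^2 / (2 * m_eff * m_e * R^2)
dE = pi^2 * (1.055e-34)^2 / (2 * 0.397 * 9.109e-31 * (1.5e-09)^2) J, divided by 1.602e-19 J/eV
dE = 0.4214 eV
Total band gap = E_g(bulk) + dE = 2.66 + 0.4214 = 3.0814 eV

3.0814


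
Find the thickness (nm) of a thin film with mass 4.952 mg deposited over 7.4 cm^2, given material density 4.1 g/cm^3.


Convert: m = 4.952 mg = 4.9520e-06 kg, A = 7.4 cm^2 = 7.4000e-04 m^2, rho = 4.1 g/cm^3 = 4100 kg/m^3
t = m / (A * rho)
t = 4.9520e-06 / (7.4000e-04 * 4100)
t = 1.6322e-06 m = 1632.2 nm

1632.2


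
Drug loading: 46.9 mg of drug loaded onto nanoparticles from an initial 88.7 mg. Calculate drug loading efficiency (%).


Drug loading efficiency = (drug loaded / drug initial) * 100
DLE = 46.9 / 88.7 * 100
DLE = 0.5287 * 100
DLE = 52.87%

52.87


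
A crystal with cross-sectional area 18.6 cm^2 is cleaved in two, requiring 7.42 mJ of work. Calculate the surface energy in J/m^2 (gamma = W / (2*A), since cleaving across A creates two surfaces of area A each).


Convert: A = 18.6 cm^2 = 0.00186 m^2, W = 7.42 mJ = 0.00742 J
Cleaving exposes two faces of area A, so total new surface = 2*A and gamma = W / (2*A)
gamma = 0.00742 / (2 * 0.00186)
gamma = 1.995 J/m^2

1.995


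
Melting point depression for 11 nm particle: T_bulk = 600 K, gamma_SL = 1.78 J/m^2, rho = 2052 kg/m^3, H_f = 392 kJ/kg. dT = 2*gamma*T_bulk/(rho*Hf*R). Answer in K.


Radius R = 11/2 = 5.5 nm = 5.5e-09 m
Convert H_f = 392 kJ/kg = 392000 J/kg
dT = 2 * gamma_SL * T_bulk / (rho * H_f * R)
dT = 2 * 1.78 * 600 / (2052 * 392000 * 5.5e-09)
dT = 482.8 K

482.8


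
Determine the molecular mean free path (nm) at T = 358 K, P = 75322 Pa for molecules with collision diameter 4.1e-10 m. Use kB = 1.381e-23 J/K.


Mean free path: lambda = kB*T / (sqrt(2) * pi * d^2 * P)
lambda = 1.381e-23 * 358 / (sqrt(2) * pi * (4.1e-10)^2 * 75322)
lambda = 8.78865e-08 m
lambda = 87.89 nm

87.89


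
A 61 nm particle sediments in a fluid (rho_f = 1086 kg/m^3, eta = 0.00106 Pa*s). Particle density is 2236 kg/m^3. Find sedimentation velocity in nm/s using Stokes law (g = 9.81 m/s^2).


Radius R = 61/2 nm = 3.05e-08 m
Density difference = 2236 - 1086 = 1150 kg/m^3
v = 2 * R^2 * (rho_p - rho_f) * g / (9 * eta)
v = 2 * (3.05e-08)^2 * 1150 * 9.81 / (9 * 0.00106)
v = 2.20013e-09 m/s = 2.2001 nm/s

2.2001


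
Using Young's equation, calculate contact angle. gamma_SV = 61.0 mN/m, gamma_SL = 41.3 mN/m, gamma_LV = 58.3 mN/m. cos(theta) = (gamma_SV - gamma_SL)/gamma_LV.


cos(theta) = (gamma_SV - gamma_SL) / gamma_LV
cos(theta) = (61.0 - 41.3) / 58.3
cos(theta) = 0.337907
theta = arccos(0.337907) = 70.25 degrees

70.25


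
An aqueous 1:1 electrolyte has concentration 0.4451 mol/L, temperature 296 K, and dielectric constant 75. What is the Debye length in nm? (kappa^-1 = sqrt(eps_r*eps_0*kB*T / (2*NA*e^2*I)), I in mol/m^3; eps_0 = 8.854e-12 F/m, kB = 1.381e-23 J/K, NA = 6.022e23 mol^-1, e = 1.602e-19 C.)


Ionic strength I = 0.4451 * 1^2 * 1000 = 445.1 mol/m^3
kappa^-1 = sqrt(75 * 8.854e-12 * 1.381e-23 * 296 / (2 * 6.022e23 * (1.602e-19)^2 * 445.1))
kappa^-1 = 0.444 nm

0.444


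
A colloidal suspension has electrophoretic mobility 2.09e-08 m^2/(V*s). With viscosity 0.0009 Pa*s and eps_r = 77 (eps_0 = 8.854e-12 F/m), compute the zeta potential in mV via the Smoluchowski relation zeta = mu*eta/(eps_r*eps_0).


Smoluchowski equation: zeta = mu * eta / (eps_r * eps_0)
zeta = 2.09e-08 * 0.0009 / (77 * 8.854e-12)
zeta = 0.02759 V = 27.59 mV

27.59


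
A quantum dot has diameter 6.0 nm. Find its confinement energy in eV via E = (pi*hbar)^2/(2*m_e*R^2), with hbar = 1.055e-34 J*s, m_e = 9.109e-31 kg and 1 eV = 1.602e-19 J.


Radius R = 6.0/2 = 3 nm = 3e-09 m
E = (pi * 1.055e-34)^2 / (2 * 9.109e-31 * (3e-09)^2)
E(J) = 6.69979e-21
E = E(J) / 1.602e-19 = 0.0418 eV

0.0418


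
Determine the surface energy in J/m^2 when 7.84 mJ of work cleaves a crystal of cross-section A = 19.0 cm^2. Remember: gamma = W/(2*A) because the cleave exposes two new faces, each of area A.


Convert: A = 19.0 cm^2 = 0.0019 m^2, W = 7.84 mJ = 0.00784 J
Cleaving exposes two faces of area A, so total new surface = 2*A and gamma = W / (2*A)
gamma = 0.00784 / (2 * 0.0019)
gamma = 2.063 J/m^2

2.063


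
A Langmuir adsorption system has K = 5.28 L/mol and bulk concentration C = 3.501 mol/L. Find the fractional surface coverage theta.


Langmuir isotherm: theta = K*C / (1 + K*C)
K*C = 5.28 * 3.501 = 18.48528
theta = 18.48528 / (1 + 18.48528) = 18.48528 / 19.48528
theta = 0.9487

0.9487


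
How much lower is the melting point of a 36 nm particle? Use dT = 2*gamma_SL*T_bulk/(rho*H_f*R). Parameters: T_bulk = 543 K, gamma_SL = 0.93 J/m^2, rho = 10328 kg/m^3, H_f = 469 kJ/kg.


Radius R = 36/2 = 18 nm = 1.8e-08 m
Convert H_f = 469 kJ/kg = 469000 J/kg
dT = 2 * gamma_SL * T_bulk / (rho * H_f * R)
dT = 2 * 0.93 * 543 / (10328 * 469000 * 1.8e-08)
dT = 11.6 K

11.6


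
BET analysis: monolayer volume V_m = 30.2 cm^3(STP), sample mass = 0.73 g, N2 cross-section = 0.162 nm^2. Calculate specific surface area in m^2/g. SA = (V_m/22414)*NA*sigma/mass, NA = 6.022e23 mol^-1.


Number of moles in monolayer = V_m / 22414 = 30.2 / 22414 = 0.00134737
Number of molecules = moles * NA = 0.00134737 * 6.022e23
SA = molecules * sigma / mass
SA = (30.2 / 22414) * 6.022e23 * 0.162e-18 / 0.73
SA = 180.1 m^2/g

180.1


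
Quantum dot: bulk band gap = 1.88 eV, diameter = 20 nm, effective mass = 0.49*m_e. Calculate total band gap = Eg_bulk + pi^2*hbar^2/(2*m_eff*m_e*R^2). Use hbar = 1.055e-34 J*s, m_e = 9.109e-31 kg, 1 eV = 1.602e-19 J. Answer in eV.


Radius R = 20/2 nm = 1e-08 m
Confinement energy dE = pi^2 * hbar^2 / (2 * m_eff * m_e * R^2)
dE = pi^2 * (1.055e-34)^2 / (2 * 0.49 * 9.109e-31 * (1e-08)^2) J, divided by 1.602e-19 J/eV
dE = 0.0077 eV
Total band gap = E_g(bulk) + dE = 1.88 + 0.0077 = 1.8877 eV

1.8877


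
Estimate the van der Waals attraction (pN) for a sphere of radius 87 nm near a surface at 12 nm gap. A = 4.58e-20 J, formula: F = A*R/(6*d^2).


Convert to SI: R = 87 nm = 8.7e-08 m, d = 12 nm = 1.2e-08 m
F = A * R / (6 * d^2)
F = 4.58e-20 * 8.7e-08 / (6 * (1.2e-08)^2)
F = 4.61181e-12 N = 4.612 pN

4.612


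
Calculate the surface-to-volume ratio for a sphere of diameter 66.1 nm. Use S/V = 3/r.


Radius r = 66.1/2 = 33.05 nm
S/V = 3 / r = 3 / 33.05
S/V = 0.0908 nm^-1

0.0908


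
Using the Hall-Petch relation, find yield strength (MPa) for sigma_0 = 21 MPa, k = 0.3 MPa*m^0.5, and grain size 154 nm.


d = 154 nm = 1.54e-07 m
sqrt(d) = 0.0003924283
Hall-Petch contribution = k / sqrt(d) = 0.3 / 0.0003924283 = 764.5 MPa
sigma = sigma_0 + k/sqrt(d) = 21 + 764.5 = 785.5 MPa

785.5


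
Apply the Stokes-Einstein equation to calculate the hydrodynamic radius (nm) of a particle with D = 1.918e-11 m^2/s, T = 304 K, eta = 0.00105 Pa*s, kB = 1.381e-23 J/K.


Stokes-Einstein: R = kB*T / (6*pi*eta*D)
R = 1.381e-23 * 304 / (6 * pi * 0.00105 * 1.918e-11)
R = 1.10593e-08 m = 11.06 nm

11.06


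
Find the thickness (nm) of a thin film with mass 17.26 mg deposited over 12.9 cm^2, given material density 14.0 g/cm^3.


Convert: m = 17.26 mg = 1.7260e-05 kg, A = 12.9 cm^2 = 1.2900e-03 m^2, rho = 14.0 g/cm^3 = 14000 kg/m^3
t = m / (A * rho)
t = 1.7260e-05 / (1.2900e-03 * 14000)
t = 9.5570e-07 m = 955.7 nm

955.7


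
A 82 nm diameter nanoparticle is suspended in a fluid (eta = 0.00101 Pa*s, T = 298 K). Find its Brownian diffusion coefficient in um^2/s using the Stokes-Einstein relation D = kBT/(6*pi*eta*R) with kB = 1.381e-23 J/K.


Radius R = 82/2 = 41 nm = 4.1e-08 m
D = kB*T / (6*pi*eta*R)
D = 1.381e-23 * 298 / (6 * pi * 0.00101 * 4.1e-08)
D = 5.27234e-12 m^2/s = 5.272 um^2/s

5.272


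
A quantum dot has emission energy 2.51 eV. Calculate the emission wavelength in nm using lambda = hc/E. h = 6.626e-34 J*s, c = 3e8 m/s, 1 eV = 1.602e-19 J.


Convert energy: E = 2.51 eV = 2.51 * 1.602e-19 = 4.02102e-19 J
lambda = h*c / E = 6.626e-34 * 3e8 / 4.02102e-19
lambda = 4.94352e-07 m = 494.4 nm

494.4


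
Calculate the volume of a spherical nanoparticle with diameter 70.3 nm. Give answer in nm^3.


Radius r = 70.3/2 = 35.15 nm
Volume V = (4/3) * pi * r^3
V = (4/3) * pi * (35.15)^3
V = 181913.36 nm^3

181913.36


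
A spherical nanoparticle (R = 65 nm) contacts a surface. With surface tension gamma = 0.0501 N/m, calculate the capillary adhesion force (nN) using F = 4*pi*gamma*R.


Convert radius: R = 65 nm = 6.5e-08 m
F = 4 * pi * gamma * R
F = 4 * pi * 0.0501 * 6.5e-08
F = 4.09224e-08 N = 40.9224 nN

40.9224


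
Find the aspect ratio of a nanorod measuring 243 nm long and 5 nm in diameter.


Aspect ratio AR = length / diameter
AR = 243 / 5
AR = 48.6

48.6


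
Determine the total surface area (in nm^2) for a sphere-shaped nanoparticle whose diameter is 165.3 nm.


Radius r = 165.3/2 = 82.65 nm
Surface area SA = 4 * pi * r^2
SA = 4 * pi * (82.65)^2
SA = 85841.16 nm^2

85841.16


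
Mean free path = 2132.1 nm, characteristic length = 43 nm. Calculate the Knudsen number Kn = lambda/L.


Knudsen number Kn = lambda / L
Kn = 2132.1 / 43
Kn = 49.5837

49.5837


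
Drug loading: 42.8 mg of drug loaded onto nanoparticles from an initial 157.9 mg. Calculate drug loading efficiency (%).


Drug loading efficiency = (drug loaded / drug initial) * 100
DLE = 42.8 / 157.9 * 100
DLE = 0.2711 * 100
DLE = 27.11%

27.11


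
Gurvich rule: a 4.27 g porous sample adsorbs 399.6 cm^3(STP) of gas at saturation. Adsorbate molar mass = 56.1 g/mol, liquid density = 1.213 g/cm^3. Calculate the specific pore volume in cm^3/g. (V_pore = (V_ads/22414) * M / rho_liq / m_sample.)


Moles adsorbed n = V_ads / 22414 = 399.6 / 22414 = 1.782814e-02 mol
Liquid volume V_liq = n * M / rho_liq = 1.782814e-02 * 56.1 / 1.213 = 0.82453 cm^3
Specific pore volume V_pore = V_liq / m_sample = 0.82453 / 4.27
V_pore = 0.1931 cm^3/g

0.1931


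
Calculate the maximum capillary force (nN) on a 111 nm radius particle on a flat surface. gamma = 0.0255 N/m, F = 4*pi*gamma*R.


Convert radius: R = 111 nm = 1.11e-07 m
F = 4 * pi * gamma * R
F = 4 * pi * 0.0255 * 1.11e-07
F = 3.55691e-08 N = 35.5691 nN

35.5691


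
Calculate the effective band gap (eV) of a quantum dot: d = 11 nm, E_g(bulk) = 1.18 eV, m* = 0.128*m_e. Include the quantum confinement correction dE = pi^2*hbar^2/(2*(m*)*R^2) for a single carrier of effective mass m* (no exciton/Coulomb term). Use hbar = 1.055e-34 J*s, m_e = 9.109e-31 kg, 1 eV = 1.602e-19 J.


Radius R = 11/2 nm = 5.5e-09 m
Confinement energy dE = pi^2 * hbar^2 / (2 * m_eff * m_e * R^2)
dE = pi^2 * (1.055e-34)^2 / (2 * 0.128 * 9.109e-31 * (5.5e-09)^2) J, divided by 1.602e-19 J/eV
dE = 0.0972 eV
Total band gap = E_g(bulk) + dE = 1.18 + 0.0972 = 1.2772 eV

1.2772


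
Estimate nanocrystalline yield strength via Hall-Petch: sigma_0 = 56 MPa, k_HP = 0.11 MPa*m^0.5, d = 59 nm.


d = 59 nm = 5.9e-08 m
sqrt(d) = 0.0002428992
Hall-Petch contribution = k / sqrt(d) = 0.11 / 0.0002428992 = 452.9 MPa
sigma = sigma_0 + k/sqrt(d) = 56 + 452.9 = 508.9 MPa

508.9


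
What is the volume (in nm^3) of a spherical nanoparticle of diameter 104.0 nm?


Radius r = 104.0/2 = 52 nm
Volume V = (4/3) * pi * r^3
V = (4/3) * pi * (52)^3
V = 588977.41 nm^3

588977.41


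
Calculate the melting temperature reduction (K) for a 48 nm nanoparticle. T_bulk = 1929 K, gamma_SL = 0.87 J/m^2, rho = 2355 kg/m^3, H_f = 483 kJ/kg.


Radius R = 48/2 = 24 nm = 2.4e-08 m
Convert H_f = 483 kJ/kg = 483000 J/kg
dT = 2 * gamma_SL * T_bulk / (rho * H_f * R)
dT = 2 * 0.87 * 1929 / (2355 * 483000 * 2.4e-08)
dT = 123.0 K

123.0


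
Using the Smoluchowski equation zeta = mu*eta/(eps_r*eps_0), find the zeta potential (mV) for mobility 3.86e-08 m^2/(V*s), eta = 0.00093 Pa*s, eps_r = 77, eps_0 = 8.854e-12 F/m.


Smoluchowski equation: zeta = mu * eta / (eps_r * eps_0)
zeta = 3.86e-08 * 0.00093 / (77 * 8.854e-12)
zeta = 0.052655 V = 52.66 mV

52.66


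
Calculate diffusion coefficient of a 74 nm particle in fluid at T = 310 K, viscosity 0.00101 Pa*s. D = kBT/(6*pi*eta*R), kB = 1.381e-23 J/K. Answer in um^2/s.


Radius R = 74/2 = 37 nm = 3.7e-08 m
D = kB*T / (6*pi*eta*R)
D = 1.381e-23 * 310 / (6 * pi * 0.00101 * 3.7e-08)
D = 6.07759e-12 m^2/s = 6.078 um^2/s

6.078


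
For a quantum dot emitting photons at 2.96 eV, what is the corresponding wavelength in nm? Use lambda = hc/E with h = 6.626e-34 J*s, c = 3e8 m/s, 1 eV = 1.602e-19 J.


Convert energy: E = 2.96 eV = 2.96 * 1.602e-19 = 4.74192e-19 J
lambda = h*c / E = 6.626e-34 * 3e8 / 4.74192e-19
lambda = 4.19197e-07 m = 419.2 nm

419.2


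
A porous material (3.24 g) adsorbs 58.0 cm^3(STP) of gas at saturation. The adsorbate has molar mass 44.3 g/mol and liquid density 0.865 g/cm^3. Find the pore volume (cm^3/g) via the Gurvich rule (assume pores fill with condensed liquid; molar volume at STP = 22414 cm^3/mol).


Moles adsorbed n = V_ads / 22414 = 58.0 / 22414 = 2.587668e-03 mol
Liquid volume V_liq = n * M / rho_liq = 2.587668e-03 * 44.3 / 0.865 = 0.13252 cm^3
Specific pore volume V_pore = V_liq / m_sample = 0.13252 / 3.24
V_pore = 0.0409 cm^3/g

0.0409


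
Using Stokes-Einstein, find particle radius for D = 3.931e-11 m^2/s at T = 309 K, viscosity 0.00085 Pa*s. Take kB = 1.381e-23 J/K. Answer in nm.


Stokes-Einstein: R = kB*T / (6*pi*eta*D)
R = 1.381e-23 * 309 / (6 * pi * 0.00085 * 3.931e-11)
R = 6.77531e-09 m = 6.78 nm

6.78


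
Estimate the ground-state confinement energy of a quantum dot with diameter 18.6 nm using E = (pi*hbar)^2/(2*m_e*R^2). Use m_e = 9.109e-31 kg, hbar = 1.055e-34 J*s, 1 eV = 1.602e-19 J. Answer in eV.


Radius R = 18.6/2 = 9.3 nm = 9.3e-09 m
E = (pi * 1.055e-34)^2 / (2 * 9.109e-31 * (9.3e-09)^2)
E(J) = 6.97169e-22
E = E(J) / 1.602e-19 = 0.0044 eV

0.0044


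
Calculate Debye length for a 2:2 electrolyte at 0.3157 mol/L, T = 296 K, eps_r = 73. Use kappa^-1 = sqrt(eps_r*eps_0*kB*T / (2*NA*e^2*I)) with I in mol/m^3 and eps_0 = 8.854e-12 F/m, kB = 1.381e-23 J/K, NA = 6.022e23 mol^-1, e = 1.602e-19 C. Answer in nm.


Ionic strength I = 0.3157 * 2^2 * 1000 = 1262.8 mol/m^3
kappa^-1 = sqrt(73 * 8.854e-12 * 1.381e-23 * 296 / (2 * 6.022e23 * (1.602e-19)^2 * 1262.8))
kappa^-1 = 0.26 nm

0.26


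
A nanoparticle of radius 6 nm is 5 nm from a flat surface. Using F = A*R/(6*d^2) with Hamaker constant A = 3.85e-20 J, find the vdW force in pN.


Convert to SI: R = 6 nm = 6e-09 m, d = 5 nm = 5e-09 m
F = A * R / (6 * d^2)
F = 3.85e-20 * 6e-09 / (6 * (5e-09)^2)
F = 1.54e-12 N = 1.54 pN

1.54


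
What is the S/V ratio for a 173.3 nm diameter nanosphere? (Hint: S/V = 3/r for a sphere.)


Radius r = 173.3/2 = 86.65 nm
S/V = 3 / r = 3 / 86.65
S/V = 0.0346 nm^-1

0.0346


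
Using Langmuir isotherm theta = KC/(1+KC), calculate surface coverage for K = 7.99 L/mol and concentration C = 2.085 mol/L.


Langmuir isotherm: theta = K*C / (1 + K*C)
K*C = 7.99 * 2.085 = 16.65915
theta = 16.65915 / (1 + 16.65915) = 16.65915 / 17.65915
theta = 0.9434

0.9434


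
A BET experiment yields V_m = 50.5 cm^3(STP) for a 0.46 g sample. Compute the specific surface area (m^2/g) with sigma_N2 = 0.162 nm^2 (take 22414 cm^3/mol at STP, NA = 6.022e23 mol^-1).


Number of moles in monolayer = V_m / 22414 = 50.5 / 22414 = 0.00225306
Number of molecules = moles * NA = 0.00225306 * 6.022e23
SA = molecules * sigma / mass
SA = (50.5 / 22414) * 6.022e23 * 0.162e-18 / 0.46
SA = 477.8 m^2/g

477.8


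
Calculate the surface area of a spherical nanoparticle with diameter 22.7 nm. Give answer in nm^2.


Radius r = 22.7/2 = 11.35 nm
Surface area SA = 4 * pi * r^2
SA = 4 * pi * (11.35)^2
SA = 1618.83 nm^2

1618.83


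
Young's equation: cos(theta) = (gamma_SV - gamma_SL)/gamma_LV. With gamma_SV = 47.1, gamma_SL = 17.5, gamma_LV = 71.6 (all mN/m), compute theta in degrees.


cos(theta) = (gamma_SV - gamma_SL) / gamma_LV
cos(theta) = (47.1 - 17.5) / 71.6
cos(theta) = 0.413408
theta = arccos(0.413408) = 65.58 degrees

65.58


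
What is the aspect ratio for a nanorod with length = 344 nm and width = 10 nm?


Aspect ratio AR = length / diameter
AR = 344 / 10
AR = 34.4

34.4


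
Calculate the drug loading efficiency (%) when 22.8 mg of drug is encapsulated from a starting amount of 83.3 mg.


Drug loading efficiency = (drug loaded / drug initial) * 100
DLE = 22.8 / 83.3 * 100
DLE = 0.2737 * 100
DLE = 27.37%

27.37


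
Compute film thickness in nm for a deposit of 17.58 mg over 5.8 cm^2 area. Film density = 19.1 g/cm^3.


Convert: m = 17.58 mg = 1.7580e-05 kg, A = 5.8 cm^2 = 5.8000e-04 m^2, rho = 19.1 g/cm^3 = 19100 kg/m^3
t = m / (A * rho)
t = 1.7580e-05 / (5.8000e-04 * 19100)
t = 1.5869e-06 m = 1586.9 nm

1586.9


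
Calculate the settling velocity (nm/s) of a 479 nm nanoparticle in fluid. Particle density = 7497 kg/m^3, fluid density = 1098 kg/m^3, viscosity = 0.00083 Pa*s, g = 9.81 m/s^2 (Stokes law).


Radius R = 479/2 nm = 2.395e-07 m
Density difference = 7497 - 1098 = 6399 kg/m^3
v = 2 * R^2 * (rho_p - rho_f) * g / (9 * eta)
v = 2 * (2.395e-07)^2 * 6399 * 9.81 / (9 * 0.00083)
v = 9.64054e-07 m/s = 964.0544 nm/s

964.0544


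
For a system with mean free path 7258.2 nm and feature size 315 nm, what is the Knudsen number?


Knudsen number Kn = lambda / L
Kn = 7258.2 / 315
Kn = 23.0419

23.0419


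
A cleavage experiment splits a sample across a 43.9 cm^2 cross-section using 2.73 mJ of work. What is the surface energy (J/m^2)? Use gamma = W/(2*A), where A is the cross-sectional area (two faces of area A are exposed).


Convert: A = 43.9 cm^2 = 0.00439 m^2, W = 2.73 mJ = 0.00273 J
Cleaving exposes two faces of area A, so total new surface = 2*A and gamma = W / (2*A)
gamma = 0.00273 / (2 * 0.00439)
gamma = 0.311 J/m^2

0.311


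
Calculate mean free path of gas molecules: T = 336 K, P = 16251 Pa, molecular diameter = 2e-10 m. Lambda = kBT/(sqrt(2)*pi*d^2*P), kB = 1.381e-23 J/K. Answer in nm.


Mean free path: lambda = kB*T / (sqrt(2) * pi * d^2 * P)
lambda = 1.381e-23 * 336 / (sqrt(2) * pi * (2e-10)^2 * 16251)
lambda = 1.60667e-06 m
lambda = 1606.67 nm

1606.67


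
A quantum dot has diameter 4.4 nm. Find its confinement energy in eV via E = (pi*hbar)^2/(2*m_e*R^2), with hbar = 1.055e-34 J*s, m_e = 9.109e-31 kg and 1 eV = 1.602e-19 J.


Radius R = 4.4/2 = 2.2 nm = 2.2e-09 m
E = (pi * 1.055e-34)^2 / (2 * 9.109e-31 * (2.2e-09)^2)
E(J) = 1.24583e-20
E = E(J) / 1.602e-19 = 0.0778 eV

0.0778


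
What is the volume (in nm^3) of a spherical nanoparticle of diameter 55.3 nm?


Radius r = 55.3/2 = 27.65 nm
Volume V = (4/3) * pi * r^3
V = (4/3) * pi * (27.65)^3
V = 88547.03 nm^3

88547.03


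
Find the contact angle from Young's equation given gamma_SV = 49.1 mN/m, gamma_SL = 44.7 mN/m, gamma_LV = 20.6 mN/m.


cos(theta) = (gamma_SV - gamma_SL) / gamma_LV
cos(theta) = (49.1 - 44.7) / 20.6
cos(theta) = 0.213592
theta = arccos(0.213592) = 77.67 degrees

77.67


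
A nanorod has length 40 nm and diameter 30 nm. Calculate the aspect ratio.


Aspect ratio AR = length / diameter
AR = 40 / 30
AR = 1.33

1.33


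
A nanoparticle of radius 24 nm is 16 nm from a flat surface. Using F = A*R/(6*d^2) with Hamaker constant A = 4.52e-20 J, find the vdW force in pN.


Convert to SI: R = 24 nm = 2.4e-08 m, d = 16 nm = 1.6e-08 m
F = A * R / (6 * d^2)
F = 4.52e-20 * 2.4e-08 / (6 * (1.6e-08)^2)
F = 7.0625e-13 N = 0.706 pN

0.706


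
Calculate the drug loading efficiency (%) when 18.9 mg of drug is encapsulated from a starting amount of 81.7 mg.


Drug loading efficiency = (drug loaded / drug initial) * 100
DLE = 18.9 / 81.7 * 100
DLE = 0.2313 * 100
DLE = 23.13%

23.13


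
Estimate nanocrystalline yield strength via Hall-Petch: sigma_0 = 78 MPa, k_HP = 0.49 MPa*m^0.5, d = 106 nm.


d = 106 nm = 1.06e-07 m
sqrt(d) = 0.0003255764
Hall-Petch contribution = k / sqrt(d) = 0.49 / 0.0003255764 = 1505.0 MPa
sigma = sigma_0 + k/sqrt(d) = 78 + 1505.0 = 1583.0 MPa

1583.0


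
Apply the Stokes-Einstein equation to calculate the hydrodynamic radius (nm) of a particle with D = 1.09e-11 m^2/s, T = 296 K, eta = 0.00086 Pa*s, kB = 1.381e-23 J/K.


Stokes-Einstein: R = kB*T / (6*pi*eta*D)
R = 1.381e-23 * 296 / (6 * pi * 0.00086 * 1.09e-11)
R = 2.31345e-08 m = 23.13 nm

23.13


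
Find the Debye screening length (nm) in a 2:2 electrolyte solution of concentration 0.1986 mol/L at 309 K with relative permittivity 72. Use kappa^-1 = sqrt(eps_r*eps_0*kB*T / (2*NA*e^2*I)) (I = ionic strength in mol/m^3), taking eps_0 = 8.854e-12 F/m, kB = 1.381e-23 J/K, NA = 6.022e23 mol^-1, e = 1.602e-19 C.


Ionic strength I = 0.1986 * 2^2 * 1000 = 794.4 mol/m^3
kappa^-1 = sqrt(72 * 8.854e-12 * 1.381e-23 * 309 / (2 * 6.022e23 * (1.602e-19)^2 * 794.4))
kappa^-1 = 0.333 nm

0.333


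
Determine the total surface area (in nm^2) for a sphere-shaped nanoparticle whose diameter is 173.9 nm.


Radius r = 173.9/2 = 86.95 nm
Surface area SA = 4 * pi * r^2
SA = 4 * pi * (86.95)^2
SA = 95005.56 nm^2

95005.56


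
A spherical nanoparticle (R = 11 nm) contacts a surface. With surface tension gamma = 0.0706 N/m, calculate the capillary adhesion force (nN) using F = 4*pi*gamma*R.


Convert radius: R = 11 nm = 1.1e-08 m
F = 4 * pi * gamma * R
F = 4 * pi * 0.0706 * 1.1e-08
F = 9.75904e-09 N = 9.759 nN

9.759


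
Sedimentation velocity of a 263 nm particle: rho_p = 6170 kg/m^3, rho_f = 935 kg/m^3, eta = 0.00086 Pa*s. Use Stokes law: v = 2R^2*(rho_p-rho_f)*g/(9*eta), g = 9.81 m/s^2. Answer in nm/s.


Radius R = 263/2 nm = 1.315e-07 m
Density difference = 6170 - 935 = 5235 kg/m^3
v = 2 * R^2 * (rho_p - rho_f) * g / (9 * eta)
v = 2 * (1.315e-07)^2 * 5235 * 9.81 / (9 * 0.00086)
v = 2.2947e-07 m/s = 229.4702 nm/s

229.4702


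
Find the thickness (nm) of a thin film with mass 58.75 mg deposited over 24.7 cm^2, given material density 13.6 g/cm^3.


Convert: m = 58.75 mg = 5.8750e-05 kg, A = 24.7 cm^2 = 2.4700e-03 m^2, rho = 13.6 g/cm^3 = 13600 kg/m^3
t = m / (A * rho)
t = 5.8750e-05 / (2.4700e-03 * 13600)
t = 1.7489e-06 m = 1748.9 nm

1748.9


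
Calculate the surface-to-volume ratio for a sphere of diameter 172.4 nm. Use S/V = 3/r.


Radius r = 172.4/2 = 86.2 nm
S/V = 3 / r = 3 / 86.2
S/V = 0.0348 nm^-1

0.0348


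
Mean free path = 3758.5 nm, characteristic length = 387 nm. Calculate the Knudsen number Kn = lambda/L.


Knudsen number Kn = lambda / L
Kn = 3758.5 / 387
Kn = 9.7119

9.7119


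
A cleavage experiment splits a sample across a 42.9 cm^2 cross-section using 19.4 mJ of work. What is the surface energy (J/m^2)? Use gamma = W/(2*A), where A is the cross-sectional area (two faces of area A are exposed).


Convert: A = 42.9 cm^2 = 0.00429 m^2, W = 19.4 mJ = 0.0194 J
Cleaving exposes two faces of area A, so total new surface = 2*A and gamma = W / (2*A)
gamma = 0.0194 / (2 * 0.00429)
gamma = 2.261 J/m^2

2.261


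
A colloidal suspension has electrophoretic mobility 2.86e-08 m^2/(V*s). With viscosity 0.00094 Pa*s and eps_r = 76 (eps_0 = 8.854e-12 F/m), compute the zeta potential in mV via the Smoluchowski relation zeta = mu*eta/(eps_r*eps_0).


Smoluchowski equation: zeta = mu * eta / (eps_r * eps_0)
zeta = 2.86e-08 * 0.00094 / (76 * 8.854e-12)
zeta = 0.039952 V = 39.95 mV

39.95


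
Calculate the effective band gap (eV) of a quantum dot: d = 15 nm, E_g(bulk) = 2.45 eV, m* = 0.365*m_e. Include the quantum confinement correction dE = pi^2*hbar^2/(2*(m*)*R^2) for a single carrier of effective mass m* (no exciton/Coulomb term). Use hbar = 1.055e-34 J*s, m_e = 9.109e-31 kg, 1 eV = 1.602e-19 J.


Radius R = 15/2 nm = 7.5e-09 m
Confinement energy dE = pi^2 * hbar^2 / (2 * m_eff * m_e * R^2)
dE = pi^2 * (1.055e-34)^2 / (2 * 0.365 * 9.109e-31 * (7.5e-09)^2) J, divided by 1.602e-19 J/eV
dE = 0.0183 eV
Total band gap = E_g(bulk) + dE = 2.45 + 0.0183 = 2.4683 eV

2.4683


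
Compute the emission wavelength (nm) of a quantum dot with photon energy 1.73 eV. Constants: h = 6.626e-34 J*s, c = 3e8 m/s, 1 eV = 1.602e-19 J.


Convert energy: E = 1.73 eV = 1.73 * 1.602e-19 = 2.77146e-19 J
lambda = h*c / E = 6.626e-34 * 3e8 / 2.77146e-19
lambda = 7.17239e-07 m = 717.2 nm

717.2


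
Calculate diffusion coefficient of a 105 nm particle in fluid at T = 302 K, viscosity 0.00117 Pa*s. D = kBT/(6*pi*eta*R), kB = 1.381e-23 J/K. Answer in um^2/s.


Radius R = 105/2 = 52.5 nm = 5.25e-08 m
D = kB*T / (6*pi*eta*R)
D = 1.381e-23 * 302 / (6 * pi * 0.00117 * 5.25e-08)
D = 3.60209e-12 m^2/s = 3.602 um^2/s

3.602


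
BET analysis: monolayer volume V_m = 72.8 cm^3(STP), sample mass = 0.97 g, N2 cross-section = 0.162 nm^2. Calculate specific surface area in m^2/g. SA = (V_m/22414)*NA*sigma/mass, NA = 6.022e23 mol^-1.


Number of moles in monolayer = V_m / 22414 = 72.8 / 22414 = 0.00324797
Number of molecules = moles * NA = 0.00324797 * 6.022e23
SA = molecules * sigma / mass
SA = (72.8 / 22414) * 6.022e23 * 0.162e-18 / 0.97
SA = 326.7 m^2/g

326.7


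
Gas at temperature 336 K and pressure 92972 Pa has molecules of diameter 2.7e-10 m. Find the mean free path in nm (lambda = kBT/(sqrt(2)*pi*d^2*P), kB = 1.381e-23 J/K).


Mean free path: lambda = kB*T / (sqrt(2) * pi * d^2 * P)
lambda = 1.381e-23 * 336 / (sqrt(2) * pi * (2.7e-10)^2 * 92972)
lambda = 1.54095e-07 m
lambda = 154.09 nm

154.09


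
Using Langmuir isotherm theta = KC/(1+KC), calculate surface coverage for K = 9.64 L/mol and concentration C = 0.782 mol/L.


Langmuir isotherm: theta = K*C / (1 + K*C)
K*C = 9.64 * 0.782 = 7.53848
theta = 7.53848 / (1 + 7.53848) = 7.53848 / 8.53848
theta = 0.8829

0.8829


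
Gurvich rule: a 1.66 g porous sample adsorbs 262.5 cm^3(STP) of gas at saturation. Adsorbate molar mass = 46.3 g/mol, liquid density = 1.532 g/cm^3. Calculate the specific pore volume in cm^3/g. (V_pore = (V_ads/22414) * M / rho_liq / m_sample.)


Moles adsorbed n = V_ads / 22414 = 262.5 / 22414 = 1.171143e-02 mol
Liquid volume V_liq = n * M / rho_liq = 1.171143e-02 * 46.3 / 1.532 = 0.35394 cm^3
Specific pore volume V_pore = V_liq / m_sample = 0.35394 / 1.66
V_pore = 0.2132 cm^3/g

0.2132


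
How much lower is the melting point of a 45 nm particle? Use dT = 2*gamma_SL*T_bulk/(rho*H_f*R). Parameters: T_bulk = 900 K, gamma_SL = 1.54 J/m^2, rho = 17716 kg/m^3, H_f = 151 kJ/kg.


Radius R = 45/2 = 22.5 nm = 2.25e-08 m
Convert H_f = 151 kJ/kg = 151000 J/kg
dT = 2 * gamma_SL * T_bulk / (rho * H_f * R)
dT = 2 * 1.54 * 900 / (17716 * 151000 * 2.25e-08)
dT = 46.1 K

46.1


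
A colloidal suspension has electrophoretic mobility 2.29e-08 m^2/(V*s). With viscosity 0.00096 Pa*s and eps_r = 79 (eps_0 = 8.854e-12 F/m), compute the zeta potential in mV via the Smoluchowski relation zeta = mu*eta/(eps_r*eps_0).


Smoluchowski equation: zeta = mu * eta / (eps_r * eps_0)
zeta = 2.29e-08 * 0.00096 / (79 * 8.854e-12)
zeta = 0.03143 V = 31.43 mV

31.43


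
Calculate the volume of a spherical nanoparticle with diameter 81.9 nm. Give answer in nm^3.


Radius r = 81.9/2 = 40.95 nm
Volume V = (4/3) * pi * r^3
V = (4/3) * pi * (40.95)^3
V = 287640.69 nm^3

287640.69


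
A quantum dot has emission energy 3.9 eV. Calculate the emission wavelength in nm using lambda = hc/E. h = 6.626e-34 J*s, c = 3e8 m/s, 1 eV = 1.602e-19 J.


Convert energy: E = 3.9 eV = 3.9 * 1.602e-19 = 6.2478e-19 J
lambda = h*c / E = 6.626e-34 * 3e8 / 6.2478e-19
lambda = 3.1816e-07 m = 318.2 nm

318.2


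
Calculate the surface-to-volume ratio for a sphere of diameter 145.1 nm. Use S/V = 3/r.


Radius r = 145.1/2 = 72.55 nm
S/V = 3 / r = 3 / 72.55
S/V = 0.0414 nm^-1

0.0414


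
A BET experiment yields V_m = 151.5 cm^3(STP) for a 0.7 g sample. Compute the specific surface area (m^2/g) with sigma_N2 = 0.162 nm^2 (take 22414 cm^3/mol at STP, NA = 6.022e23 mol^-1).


Number of moles in monolayer = V_m / 22414 = 151.5 / 22414 = 0.00675917
Number of molecules = moles * NA = 0.00675917 * 6.022e23
SA = molecules * sigma / mass
SA = (151.5 / 22414) * 6.022e23 * 0.162e-18 / 0.7
SA = 942.0 m^2/g

942.0


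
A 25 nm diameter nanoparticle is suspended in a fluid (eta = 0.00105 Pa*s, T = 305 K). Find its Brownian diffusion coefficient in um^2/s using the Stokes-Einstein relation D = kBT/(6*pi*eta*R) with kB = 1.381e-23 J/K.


Radius R = 25/2 = 12.5 nm = 1.25e-08 m
D = kB*T / (6*pi*eta*R)
D = 1.381e-23 * 305 / (6 * pi * 0.00105 * 1.25e-08)
D = 1.70252e-11 m^2/s = 17.025 um^2/s

17.025


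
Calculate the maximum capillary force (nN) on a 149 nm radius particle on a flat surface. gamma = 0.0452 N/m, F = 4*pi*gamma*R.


Convert radius: R = 149 nm = 1.49e-07 m
F = 4 * pi * gamma * R
F = 4 * pi * 0.0452 * 1.49e-07
F = 8.4632e-08 N = 84.632 nN

84.632


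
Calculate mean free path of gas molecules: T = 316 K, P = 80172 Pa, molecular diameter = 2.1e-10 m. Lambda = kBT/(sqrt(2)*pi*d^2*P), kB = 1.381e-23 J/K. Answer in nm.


Mean free path: lambda = kB*T / (sqrt(2) * pi * d^2 * P)
lambda = 1.381e-23 * 316 / (sqrt(2) * pi * (2.1e-10)^2 * 80172)
lambda = 2.77814e-07 m
lambda = 277.81 nm

277.81


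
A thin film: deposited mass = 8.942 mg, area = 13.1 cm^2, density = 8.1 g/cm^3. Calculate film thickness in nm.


Convert: m = 8.942 mg = 8.9420e-06 kg, A = 13.1 cm^2 = 1.3100e-03 m^2, rho = 8.1 g/cm^3 = 8100 kg/m^3
t = m / (A * rho)
t = 8.9420e-06 / (1.3100e-03 * 8100)
t = 8.4271e-07 m = 842.7 nm

842.7


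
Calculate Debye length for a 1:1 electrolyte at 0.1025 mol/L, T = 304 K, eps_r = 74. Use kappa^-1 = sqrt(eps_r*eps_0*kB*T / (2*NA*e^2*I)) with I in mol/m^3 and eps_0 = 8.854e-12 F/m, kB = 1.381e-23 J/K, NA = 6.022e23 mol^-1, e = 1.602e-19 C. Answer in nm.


Ionic strength I = 0.1025 * 1^2 * 1000 = 102.5 mol/m^3
kappa^-1 = sqrt(74 * 8.854e-12 * 1.381e-23 * 304 / (2 * 6.022e23 * (1.602e-19)^2 * 102.5))
kappa^-1 = 0.932 nm

0.932


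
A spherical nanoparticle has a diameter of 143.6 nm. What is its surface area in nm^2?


Radius r = 143.6/2 = 71.8 nm
Surface area SA = 4 * pi * r^2
SA = 4 * pi * (71.8)^2
SA = 64782.66 nm^2

64782.66


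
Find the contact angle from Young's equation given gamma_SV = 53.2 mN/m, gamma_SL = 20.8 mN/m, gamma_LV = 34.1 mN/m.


cos(theta) = (gamma_SV - gamma_SL) / gamma_LV
cos(theta) = (53.2 - 20.8) / 34.1
cos(theta) = 0.950147
theta = arccos(0.950147) = 18.17 degrees

18.17


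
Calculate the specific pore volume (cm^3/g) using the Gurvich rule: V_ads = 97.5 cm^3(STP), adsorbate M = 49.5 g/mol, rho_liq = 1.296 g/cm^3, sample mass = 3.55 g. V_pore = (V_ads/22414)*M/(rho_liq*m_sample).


Moles adsorbed n = V_ads / 22414 = 97.5 / 22414 = 4.349960e-03 mol
Liquid volume V_liq = n * M / rho_liq = 4.349960e-03 * 49.5 / 1.296 = 0.16614 cm^3
Specific pore volume V_pore = V_liq / m_sample = 0.16614 / 3.55
V_pore = 0.0468 cm^3/g

0.0468


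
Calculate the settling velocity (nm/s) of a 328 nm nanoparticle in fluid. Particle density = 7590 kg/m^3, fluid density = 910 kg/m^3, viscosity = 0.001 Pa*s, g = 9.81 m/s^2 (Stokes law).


Radius R = 328/2 nm = 1.64e-07 m
Density difference = 7590 - 910 = 6680 kg/m^3
v = 2 * R^2 * (rho_p - rho_f) * g / (9 * eta)
v = 2 * (1.64e-07)^2 * 6680 * 9.81 / (9 * 0.001)
v = 3.9167e-07 m/s = 391.6703 nm/s

391.6703


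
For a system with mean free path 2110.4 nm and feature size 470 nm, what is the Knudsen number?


Knudsen number Kn = lambda / L
Kn = 2110.4 / 470
Kn = 4.4902

4.4902


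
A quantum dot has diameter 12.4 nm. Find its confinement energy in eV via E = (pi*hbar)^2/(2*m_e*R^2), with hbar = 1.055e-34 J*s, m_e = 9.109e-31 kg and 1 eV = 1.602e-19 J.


Radius R = 12.4/2 = 6.2 nm = 6.2e-09 m
E = (pi * 1.055e-34)^2 / (2 * 9.109e-31 * (6.2e-09)^2)
E(J) = 1.56863e-21
E = E(J) / 1.602e-19 = 0.0098 eV

0.0098


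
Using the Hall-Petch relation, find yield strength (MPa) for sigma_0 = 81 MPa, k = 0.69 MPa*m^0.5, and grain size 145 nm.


d = 145 nm = 1.45e-07 m
sqrt(d) = 0.0003807887
Hall-Petch contribution = k / sqrt(d) = 0.69 / 0.0003807887 = 1812.0 MPa
sigma = sigma_0 + k/sqrt(d) = 81 + 1812.0 = 1893.0 MPa

1893.0


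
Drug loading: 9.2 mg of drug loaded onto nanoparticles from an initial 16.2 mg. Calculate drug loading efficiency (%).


Drug loading efficiency = (drug loaded / drug initial) * 100
DLE = 9.2 / 16.2 * 100
DLE = 0.5679 * 100
DLE = 56.79%

56.79


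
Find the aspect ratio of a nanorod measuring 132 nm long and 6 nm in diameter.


Aspect ratio AR = length / diameter
AR = 132 / 6
AR = 22.0

22.0


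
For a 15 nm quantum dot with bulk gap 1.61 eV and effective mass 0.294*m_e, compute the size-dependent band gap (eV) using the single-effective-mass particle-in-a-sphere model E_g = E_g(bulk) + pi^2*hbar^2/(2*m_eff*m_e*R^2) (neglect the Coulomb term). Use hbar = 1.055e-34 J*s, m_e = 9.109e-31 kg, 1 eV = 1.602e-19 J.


Radius R = 15/2 nm = 7.5e-09 m
Confinement energy dE = pi^2 * hbar^2 / (2 * m_eff * m_e * R^2)
dE = pi^2 * (1.055e-34)^2 / (2 * 0.294 * 9.109e-31 * (7.5e-09)^2) J, divided by 1.602e-19 J/eV
dE = 0.0228 eV
Total band gap = E_g(bulk) + dE = 1.61 + 0.0228 = 1.6328 eV

1.6328


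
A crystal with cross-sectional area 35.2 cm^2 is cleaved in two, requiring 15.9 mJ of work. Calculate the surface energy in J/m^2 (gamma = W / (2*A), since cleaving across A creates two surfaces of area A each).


Convert: A = 35.2 cm^2 = 0.00352 m^2, W = 15.9 mJ = 0.0159 J
Cleaving exposes two faces of area A, so total new surface = 2*A and gamma = W / (2*A)
gamma = 0.0159 / (2 * 0.00352)
gamma = 2.259 J/m^2

2.259


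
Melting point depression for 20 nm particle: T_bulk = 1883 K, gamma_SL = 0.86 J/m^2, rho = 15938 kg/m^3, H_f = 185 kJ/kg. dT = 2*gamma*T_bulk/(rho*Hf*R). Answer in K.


Radius R = 20/2 = 10 nm = 1e-08 m
Convert H_f = 185 kJ/kg = 185000 J/kg
dT = 2 * gamma_SL * T_bulk / (rho * H_f * R)
dT = 2 * 0.86 * 1883 / (15938 * 185000 * 1e-08)
dT = 109.8 K

109.8


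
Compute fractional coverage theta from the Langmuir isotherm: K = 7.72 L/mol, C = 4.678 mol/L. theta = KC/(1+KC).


Langmuir isotherm: theta = K*C / (1 + K*C)
K*C = 7.72 * 4.678 = 36.11416
theta = 36.11416 / (1 + 36.11416) = 36.11416 / 37.11416
theta = 0.9731

0.9731


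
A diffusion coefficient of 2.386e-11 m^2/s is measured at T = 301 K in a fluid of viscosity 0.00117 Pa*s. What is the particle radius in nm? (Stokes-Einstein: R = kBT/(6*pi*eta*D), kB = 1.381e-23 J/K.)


Stokes-Einstein: R = kB*T / (6*pi*eta*D)
R = 1.381e-23 * 301 / (6 * pi * 0.00117 * 2.386e-11)
R = 7.89956e-09 m = 7.9 nm

7.9


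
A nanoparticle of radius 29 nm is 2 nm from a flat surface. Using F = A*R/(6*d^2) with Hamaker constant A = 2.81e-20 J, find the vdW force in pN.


Convert to SI: R = 29 nm = 2.9e-08 m, d = 2 nm = 2e-09 m
F = A * R / (6 * d^2)
F = 2.81e-20 * 2.9e-08 / (6 * (2e-09)^2)
F = 3.39542e-11 N = 33.954 pN

33.954


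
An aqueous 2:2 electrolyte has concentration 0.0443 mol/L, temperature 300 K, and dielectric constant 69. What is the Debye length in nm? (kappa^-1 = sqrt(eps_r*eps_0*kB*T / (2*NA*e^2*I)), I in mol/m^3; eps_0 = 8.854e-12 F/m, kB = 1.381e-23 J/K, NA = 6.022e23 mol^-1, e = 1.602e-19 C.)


Ionic strength I = 0.0443 * 2^2 * 1000 = 177.2 mol/m^3
kappa^-1 = sqrt(69 * 8.854e-12 * 1.381e-23 * 300 / (2 * 6.022e23 * (1.602e-19)^2 * 177.2))
kappa^-1 = 0.68 nm

0.68


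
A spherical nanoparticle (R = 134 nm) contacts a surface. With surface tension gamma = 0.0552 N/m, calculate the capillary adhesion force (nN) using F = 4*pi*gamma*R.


Convert radius: R = 134 nm = 1.34e-07 m
F = 4 * pi * gamma * R
F = 4 * pi * 0.0552 * 1.34e-07
F = 9.29509e-08 N = 92.9509 nN

92.9509


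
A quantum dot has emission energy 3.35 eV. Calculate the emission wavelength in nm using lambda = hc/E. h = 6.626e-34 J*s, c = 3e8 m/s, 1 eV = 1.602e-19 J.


Convert energy: E = 3.35 eV = 3.35 * 1.602e-19 = 5.3667e-19 J
lambda = h*c / E = 6.626e-34 * 3e8 / 5.3667e-19
lambda = 3.70395e-07 m = 370.4 nm

370.4


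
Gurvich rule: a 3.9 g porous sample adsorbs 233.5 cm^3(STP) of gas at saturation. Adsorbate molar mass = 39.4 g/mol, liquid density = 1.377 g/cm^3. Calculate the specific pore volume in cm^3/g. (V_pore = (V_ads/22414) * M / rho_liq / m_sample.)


Moles adsorbed n = V_ads / 22414 = 233.5 / 22414 = 1.041760e-02 mol
Liquid volume V_liq = n * M / rho_liq = 1.041760e-02 * 39.4 / 1.377 = 0.29808 cm^3
Specific pore volume V_pore = V_liq / m_sample = 0.29808 / 3.9
V_pore = 0.0764 cm^3/g

0.0764


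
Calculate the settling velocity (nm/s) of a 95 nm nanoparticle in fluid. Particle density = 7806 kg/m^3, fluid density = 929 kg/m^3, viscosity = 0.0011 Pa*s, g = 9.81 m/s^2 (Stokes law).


Radius R = 95/2 nm = 4.75e-08 m
Density difference = 7806 - 929 = 6877 kg/m^3
v = 2 * R^2 * (rho_p - rho_f) * g / (9 * eta)
v = 2 * (4.75e-08)^2 * 6877 * 9.81 / (9 * 0.0011)
v = 3.07503e-08 m/s = 30.7503 nm/s

30.7503


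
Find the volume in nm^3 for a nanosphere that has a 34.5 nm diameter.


Radius r = 34.5/2 = 17.25 nm
Volume V = (4/3) * pi * r^3
V = (4/3) * pi * (17.25)^3
V = 21500.86 nm^3

21500.86


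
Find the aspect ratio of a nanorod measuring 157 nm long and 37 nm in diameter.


Aspect ratio AR = length / diameter
AR = 157 / 37
AR = 4.24

4.24


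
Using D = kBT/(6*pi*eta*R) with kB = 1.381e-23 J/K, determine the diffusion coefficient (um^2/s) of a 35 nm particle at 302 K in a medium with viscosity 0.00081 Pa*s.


Radius R = 35/2 = 17.5 nm = 1.75e-08 m
D = kB*T / (6*pi*eta*R)
D = 1.381e-23 * 302 / (6 * pi * 0.00081 * 1.75e-08)
D = 1.5609e-11 m^2/s = 15.609 um^2/s

15.609


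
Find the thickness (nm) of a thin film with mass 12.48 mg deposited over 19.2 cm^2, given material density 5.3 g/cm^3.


Convert: m = 12.48 mg = 1.2480e-05 kg, A = 19.2 cm^2 = 1.9200e-03 m^2, rho = 5.3 g/cm^3 = 5300 kg/m^3
t = m / (A * rho)
t = 1.2480e-05 / (1.9200e-03 * 5300)
t = 1.2264e-06 m = 1226.4 nm

1226.4
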